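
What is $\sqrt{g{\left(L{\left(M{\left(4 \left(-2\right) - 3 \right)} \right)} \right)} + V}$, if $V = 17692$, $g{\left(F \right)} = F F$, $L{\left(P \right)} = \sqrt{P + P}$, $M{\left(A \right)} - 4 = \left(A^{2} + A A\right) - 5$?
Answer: $\sqrt{18174} \approx 134.81$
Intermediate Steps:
$M{\left(A \right)} = -1 + 2 A^{2}$ ($M{\left(A \right)} = 4 - \left(5 - A^{2} - A A\right) = 4 + \left(\left(A^{2} + A^{2}\right) - 5\right) = 4 + \left(2 A^{2} - 5\right) = 4 + \left(-5 + 2 A^{2}\right) = -1 + 2 A^{2}$)
$L{\left(P \right)} = \sqrt{2} \sqrt{P}$ ($L{\left(P \right)} = \sqrt{2 P} = \sqrt{2} \sqrt{P}$)
$g{\left(F \right)} = F^{2}$
$\sqrt{g{\left(L{\left(M{\left(4 \left(-2\right) - 3 \right)} \right)} \right)} + V} = \sqrt{\left(\sqrt{2} \sqrt{-1 + 2 \left(4 \left(-2\right) - 3\right)^{2}}\right)^{2} + 17692} = \sqrt{\left(\sqrt{2} \sqrt{-1 + 2 \left(-8 - 3\right)^{2}}\right)^{2} + 17692} = \sqrt{\left(\sqrt{2} \sqrt{-1 + 2 \left(-11\right)^{2}}\right)^{2} + 17692} = \sqrt{\left(\sqrt{2} \sqrt{-1 + 2 \cdot 121}\right)^{2} + 17692} = \sqrt{\left(\sqrt{2} \sqrt{-1 + 242}\right)^{2} + 17692} = \sqrt{\left(\sqrt{2} \sqrt{241}\right)^{2} + 17692} = \sqrt{\left(\sqrt{482}\right)^{2} + 17692} = \sqrt{482 + 17692} = \sqrt{18174}$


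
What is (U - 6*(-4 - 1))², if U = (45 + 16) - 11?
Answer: 6400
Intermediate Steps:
U = 50 (U = 61 - 11 = 50)
(U - 6*(-4 - 1))² = (50 - 6*(-4 - 1))² = (50 - 6*(-5))² = (50 + 30)² = 80² = 6400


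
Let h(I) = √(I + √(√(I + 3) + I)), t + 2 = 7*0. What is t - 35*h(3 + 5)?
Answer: -2 - 35*√(8 + √(8 + √11)) ≈ -119.99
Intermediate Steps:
t = -2 (t = -2 + 7*0 = -2 + 0 = -2)
h(I) = √(I + √(I + √(3 + I))) (h(I) = √(I + √(√(3 + I) + I)) = √(I + √(I + √(3 + I))))
t - 35*h(3 + 5) = -2 - 35*√((3 + 5) + √((3 + 5) + √(3 + (3 + 5)))) = -2 - 35*√(8 + √(8 + √(3 + 8))) = -2 - 35*√(8 + √(8 + √11))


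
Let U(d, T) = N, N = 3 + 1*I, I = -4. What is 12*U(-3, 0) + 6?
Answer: -6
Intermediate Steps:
N = -1 (N = 3 + 1*(-4) = 3 - 4 = -1)
U(d, T) = -1
12*U(-3, 0) + 6 = 12*(-1) + 6 = -12 + 6 = -6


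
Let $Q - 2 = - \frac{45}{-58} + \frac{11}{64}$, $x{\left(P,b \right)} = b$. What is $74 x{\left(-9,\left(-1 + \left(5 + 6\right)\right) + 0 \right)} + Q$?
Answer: $\frac{1378911}{1856} \approx 742.95$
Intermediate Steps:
$Q = \frac{5471}{1856}$ ($Q = 2 + \left(- \frac{45}{-58} + \frac{11}{64}\right) = 2 + \left(\left(-45\right) \left(- \frac{1}{58}\right) + 11 \cdot \frac{1}{64}\right) = 2 + \left(\frac{45}{58} + \frac{11}{64}\right) = 2 + \frac{1759}{1856} = \frac{5471}{1856} \approx 2.9477$)
$74 x{\left(-9,\left(-1 + \left(5 + 6\right)\right) + 0 \right)} + Q = 74 \left(\left(-1 + \left(5 + 6\right)\right) + 0\right) + \frac{5471}{1856} = 74 \left(\left(-1 + 11\right) + 0\right) + \frac{5471}{1856} = 74 \left(10 + 0\right) + \frac{5471}{1856} = 74 \cdot 10 + \frac{5471}{1856} = 740 + \frac{5471}{1856} = \frac{1378911}{1856}$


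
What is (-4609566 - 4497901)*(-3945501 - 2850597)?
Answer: 61895238263766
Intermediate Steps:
(-4609566 - 4497901)*(-3945501 - 2850597) = -9107467*(-6796098) = 61895238263766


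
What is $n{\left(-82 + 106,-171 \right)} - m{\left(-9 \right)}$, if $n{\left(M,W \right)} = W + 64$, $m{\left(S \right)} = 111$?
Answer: $-218$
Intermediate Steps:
$n{\left(M,W \right)} = 64 + W$
$n{\left(-82 + 106,-171 \right)} - m{\left(-9 \right)} = \left(64 - 171\right) - 111 = -107 - 111 = -218$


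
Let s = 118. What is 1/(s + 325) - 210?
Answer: -93029/443 ≈ -210.00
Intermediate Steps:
1/(s + 325) - 210 = 1/(118 + 325) - 210 = 1/443 - 210 = -93029/443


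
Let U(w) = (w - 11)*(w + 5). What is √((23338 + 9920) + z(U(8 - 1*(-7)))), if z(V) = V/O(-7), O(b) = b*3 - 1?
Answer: √4023778/11 ≈ 182.36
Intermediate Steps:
U(w) = (-11 + w)*(5 + w)
O(b) = -1 + 3*b (O(b) = 3*b - 1 = -1 + 3*b)
z(V) = -V/22 (z(V) = V/(-1 + 3*(-7)) = V/(-1 - 21) = V/(-22) = V*(-1/22) = -V/22)
√((23338 + 9920) + z(U(8 - 1*(-7)))) = √((23338 + 9920) - (-55 + (8 - 1*(-7))² - 6*(8 - 1*(-7)))/22) = √(33258 - (-55 + (8 + 7)² - 6*(8 + 7))/22) = √(33258 - (-55 + 15² - 6*15)/22) = √(33258 - (-55 + 225 - 90)/22) = √(33258 - 1/22*80) = √(33258 - 40/11) = √(365798/11) = √4023778/11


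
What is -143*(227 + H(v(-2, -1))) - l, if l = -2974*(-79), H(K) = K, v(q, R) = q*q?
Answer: -267979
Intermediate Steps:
v(q, R) = q²
l = 234946
-143*(227 + H(v(-2, -1))) - l = -143*(227 + (-2)²) - 1*234946 = -143*(227 + 4) - 234946 = -143*231 - 234946 = -33033 - 234946 = -267979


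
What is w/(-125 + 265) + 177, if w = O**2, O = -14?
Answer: 892/5 ≈ 178.40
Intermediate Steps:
w = 196 (w = (-14)**2 = 196)
w/(-125 + 265) + 177 = 196/(-125 + 265) + 177 = 196/140 + 177 = (1/140)*196 + 177 = 7/5 + 177 = 892/5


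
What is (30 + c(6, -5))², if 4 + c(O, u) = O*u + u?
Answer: 81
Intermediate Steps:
c(O, u) = -4 + u + O*u (c(O, u) = -4 + (O*u + u) = -4 + (u + O*u) = -4 + u + O*u)
(30 + c(6, -5))² = (30 + (-4 - 5 + 6*(-5)))² = (30 + (-4 - 5 - 30))² = (30 - 39)² = (-9)² = 81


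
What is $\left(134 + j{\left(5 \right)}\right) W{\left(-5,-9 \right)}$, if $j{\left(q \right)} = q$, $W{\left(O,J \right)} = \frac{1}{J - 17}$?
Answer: $- \frac{139}{26} \approx -5.3462$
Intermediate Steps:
$W{\left(O,J \right)} = \frac{1}{-17 + J}$
$\left(134 + j{\left(5 \right)}\right) W{\left(-5,-9 \right)} = \frac{134 + 5}{-17 - 9} = \frac{139}{-26} = 139 \left(- \frac{1}{26}\right) = - \frac{139}{26}$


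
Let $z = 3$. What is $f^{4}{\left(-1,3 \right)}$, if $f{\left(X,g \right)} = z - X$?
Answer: $256$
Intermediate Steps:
$f{\left(X,g \right)} = 3 - X$
$f^{4}{\left(-1,3 \right)} = \left(3 - -1\right)^{4} = \left(3 + 1\right)^{4} = 4^{4} = 256$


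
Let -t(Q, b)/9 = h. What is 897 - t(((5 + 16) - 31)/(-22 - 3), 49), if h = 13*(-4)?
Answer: 429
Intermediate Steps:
h = -52
t(Q, b) = 468 (t(Q, b) = -9*(-52) = 468)
897 - t(((5 + 16) - 31)/(-22 - 3), 49) = 897 - 1*468 = 897 - 468 = 429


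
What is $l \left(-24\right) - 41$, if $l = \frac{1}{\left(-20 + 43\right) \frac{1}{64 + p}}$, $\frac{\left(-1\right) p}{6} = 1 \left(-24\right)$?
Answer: $- \frac{5935}{23} \approx -258.04$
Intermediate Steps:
$p = 144$ ($p = - 6 \cdot 1 \left(-24\right) = \left(-6\right) \left(-24\right) = 144$)
$l = \frac{208}{23}$ ($l = \frac{1}{\left(-20 + 43\right) \frac{1}{64 + 144}} = \frac{1}{23 \cdot \frac{1}{208}} = \frac{1}{\frac{23}{208}} = \frac{208}{23} \approx 9.0435$)
$l \left(-24\right) - 41 = \frac{208}{23} \left(-24\right) - 41 = - \frac{4992}{23} - 41 = - \frac{5935}{23}$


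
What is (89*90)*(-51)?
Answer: -408510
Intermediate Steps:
(89*90)*(-51) = 8010*(-51) = -408510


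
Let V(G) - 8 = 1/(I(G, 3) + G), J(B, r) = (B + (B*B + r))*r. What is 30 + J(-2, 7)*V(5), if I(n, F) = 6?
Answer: 5937/11 ≈ 539.73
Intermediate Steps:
J(B, r) = r*(B + r + B²) (J(B, r) = (B + (B² + r))*r = (B + (r + B²))*r = (B + r + B²)*r = r*(B + r + B²))
V(G) = 8 + 1/(6 + G)
30 + J(-2, 7)*V(5) = 30 + (7*(-2 + 7 + (-2)²))*((49 + 8*5)/(6 + 5)) = 30 + (7*(-2 + 7 + 4))*((49 + 40)/11) = 30 + (7*9)*((1/11)*89) = 30 + 63*(89/11) = 30 + 5607/11 = 5937/11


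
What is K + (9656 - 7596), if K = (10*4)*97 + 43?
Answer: 5983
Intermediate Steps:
K = 3923 (K = 40*97 + 43 = 3880 + 43 = 3923)
K + (9656 - 7596) = 3923 + (9656 - 7596) = 3923 + 2060 = 5983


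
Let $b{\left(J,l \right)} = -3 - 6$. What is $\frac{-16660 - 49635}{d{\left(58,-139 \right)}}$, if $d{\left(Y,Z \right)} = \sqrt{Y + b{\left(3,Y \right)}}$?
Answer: $- \frac{66295}{7} \approx -9470.7$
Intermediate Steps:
$b{\left(J,l \right)} = -9$
$d{\left(Y,Z \right)} = \sqrt{-9 + Y}$ ($d{\left(Y,Z \right)} = \sqrt{Y - 9} = \sqrt{-9 + Y}$)
$\frac{-16660 - 49635}{d{\left(58,-139 \right)}} = \frac{-16660 - 49635}{\sqrt{-9 + 58}} = - \frac{66295}{\sqrt{49}} = - \frac{66295}{7}$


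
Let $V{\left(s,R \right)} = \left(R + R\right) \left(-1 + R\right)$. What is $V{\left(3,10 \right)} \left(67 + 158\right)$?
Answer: $40500$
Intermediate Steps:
$V{\left(s,R \right)} = 2 R \left(-1 + R\right)$
$V{\left(3,10 \right)} \left(67 + 158\right) = 2 \cdot 10 \left(-1 + 10\right) \left(67 + 158\right) = 2 \cdot 10 \cdot 9 \cdot 225 = 180 \cdot 225 = 40500$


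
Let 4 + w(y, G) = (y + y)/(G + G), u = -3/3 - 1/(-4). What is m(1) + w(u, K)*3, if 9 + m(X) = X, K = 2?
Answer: -169/8 ≈ -21.125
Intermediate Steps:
u = -3/4 (u = -3*1/3 - 1*(-1/4) = -1 + 1/4 = -3/4 ≈ -0.75000)
m(X) = -9 + X
w(y, G) = -4 + y/G (w(y, G) = -4 + (y + y)/(G + G) = -4 + (2*y)/((2*G)) = -4 + (2*y)*(1/(2*G)) = -4 + y/G)
m(1) + w(u, K)*3 = (-9 + 1) + (-4 - 3/4/2)*3 = -8 + (-4 - 3/4*1/2)*3 = -8 + (-4 - 3/8)*3 = -8 - 35/8*3 = -8 - 105/8 = -169/8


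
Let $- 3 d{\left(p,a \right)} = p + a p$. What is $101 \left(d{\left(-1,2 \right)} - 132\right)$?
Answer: $-13231$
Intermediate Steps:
$d{\left(p,a \right)} = - \frac{p}{3} - \frac{a p}{3}$ ($d{\left(p,a \right)} = - \frac{p + a p}{3} = - \frac{p}{3} - \frac{a p}{3}$)
$101 \left(d{\left(-1,2 \right)} - 132\right) = 101 \left(\left(- \frac{1}{3}\right) \left(-1\right) \left(1 + 2\right) - 132\right) = 101 \left(\left(- \frac{1}{3}\right) \left(-1\right) 3 - 132\right) = 101 \left(1 - 132\right) = 101 \left(-131\right) = -13231$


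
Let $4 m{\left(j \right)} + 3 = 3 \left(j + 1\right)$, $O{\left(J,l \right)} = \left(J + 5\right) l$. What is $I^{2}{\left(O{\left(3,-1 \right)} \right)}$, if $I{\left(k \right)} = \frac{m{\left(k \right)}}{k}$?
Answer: $\frac{9}{16} \approx 0.5625$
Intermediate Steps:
$O{\left(J,l \right)} = l \left(5 + J\right)$ ($O{\left(J,l \right)} = \left(5 + J\right) l = l \left(5 + J\right)$)
$m{\left(j \right)} = \frac{3 j}{4}$ ($m{\left(j \right)} = - \frac{3}{4} + \frac{3 \left(j + 1\right)}{4} = - \frac{3}{4} + \frac{3 \left(1 + j\right)}{4} = - \frac{3}{4} + \frac{3 + 3 j}{4} = - \frac{3}{4} + \left(\frac{3}{4} + \frac{3 j}{4}\right) = \frac{3 j}{4}$)
$I{\left(k \right)} = \frac{3}{4}$ ($I{\left(k \right)} = \frac{\frac{3}{4} k}{k} = \frac{3}{4}$)
$I^{2}{\left(O{\left(3,-1 \right)} \right)} = \left(\frac{3}{4}\right)^{2} = \frac{9}{16}$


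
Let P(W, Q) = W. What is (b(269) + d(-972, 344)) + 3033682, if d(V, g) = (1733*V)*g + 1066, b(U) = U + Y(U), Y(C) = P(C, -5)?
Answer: -576424458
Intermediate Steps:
Y(C) = C
b(U) = 2*U (b(U) = U + U = 2*U)
d(V, g) = 1066 + 1733*V*g (d(V, g) = 1733*V*g + 1066 = 1066 + 1733*V*g)
(b(269) + d(-972, 344)) + 3033682 = (2*269 + (1066 + 1733*(-972)*344)) + 3033682 = (538 + (1066 - 579459744)) + 3033682 = (538 - 579458678) + 3033682 = -579458140 + 3033682 = -576424458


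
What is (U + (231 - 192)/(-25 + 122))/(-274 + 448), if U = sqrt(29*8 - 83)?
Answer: 13/5626 + sqrt(149)/174 ≈ 0.072463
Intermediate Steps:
U = sqrt(149) (U = sqrt(232 - 83) = sqrt(149) ≈ 12.207)
(U + (231 - 192)/(-25 + 122))/(-274 + 448) = (sqrt(149) + (231 - 192)/(-25 + 122))/(-274 + 448) = (sqrt(149) + 39/97)/174 = (sqrt(149) + 39*(1/97))*(1/174) = (sqrt(149) + 39/97)*(1/174) = (39/97 + sqrt(149))*(1/174) = 13/5626 + sqrt(149)/174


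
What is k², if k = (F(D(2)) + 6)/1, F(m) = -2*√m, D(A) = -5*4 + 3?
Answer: 4*(3 - I*√17)² ≈ -32.0 - 98.955*I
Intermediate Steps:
D(A) = -17 (D(A) = -20 + 3 = -17)
k = 6 - 2*I*√17 (k = (-2*I*√17 + 6)/1 = 1*(-2*I*√17 + 6) = 1*(6 - 2*I*√17) = 6 - 2*I*√17 ≈ 6.0 - 8.2462*I)
k² = (6 - 2*I*√17)²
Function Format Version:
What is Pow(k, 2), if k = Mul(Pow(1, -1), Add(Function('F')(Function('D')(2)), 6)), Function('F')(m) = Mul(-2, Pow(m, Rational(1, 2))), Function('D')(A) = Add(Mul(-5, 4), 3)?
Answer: Mul(4, Pow(Add(3, Mul(-1, I, Pow(17, Rational(1, 2)))), 2)) ≈ Add(-32.000, Mul(-98.955, I))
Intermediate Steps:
Function('D')(A) = -17 (Function('D')(A) = Add(-20, 3) = -17)
k = Add(6, Mul(-2, I, Pow(17, Rational(1, 2)))) (k = Mul(Pow(1, -1), Add(Mul(-2, Pow(-17, Rational(1, 2))), 6)) = Mul(1, Add(Mul(-2, Mul(I, Pow(17, Rational(1, 2)))), 6)) = Mul(1, Add(Mul(-2, I, Pow(17, Rational(1, 2))), 6)) = Mul(1, Add(6, Mul(-2, I, Pow(17, Rational(1, 2))))) = Add(6, Mul(-2, I, Pow(17, Rational(1, 2)))) ≈ Add(6.0000, Mul(-8.2462, I)))
Pow(k, 2) = Pow(Add(6, Mul(-2, I, Pow(17, Rational(1, 2)))), 2)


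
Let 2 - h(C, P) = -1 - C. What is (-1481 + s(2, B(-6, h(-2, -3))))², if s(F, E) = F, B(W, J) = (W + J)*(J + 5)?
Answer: 2187441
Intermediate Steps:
h(C, P) = 3 + C (h(C, P) = 2 - (-1 - C) = 2 + (1 + C) = 3 + C)
B(W, J) = (5 + J)*(J + W) (B(W, J) = (J + W)*(5 + J) = (5 + J)*(J + W))
(-1481 + s(2, B(-6, h(-2, -3))))² = (-1481 + 2)² = (-1479)² = 2187441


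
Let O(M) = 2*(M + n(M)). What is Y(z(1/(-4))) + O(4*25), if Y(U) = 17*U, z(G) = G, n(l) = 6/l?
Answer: 19587/100 ≈ 195.87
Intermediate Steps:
O(M) = 2*M + 12/M (O(M) = 2*(M + 6/M) = 2*M + 12/M)
Y(z(1/(-4))) + O(4*25) = 17/(-4) + (2*(4*25) + 12/((4*25))) = 17*(-¼) + (2*100 + 12/100) = -17/4 + (200 + 12*(1/100)) = -17/4 + (200 + 3/25) = -17/4 + 5003/25 = 19587/100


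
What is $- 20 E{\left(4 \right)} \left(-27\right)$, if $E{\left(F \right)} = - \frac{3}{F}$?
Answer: $-405$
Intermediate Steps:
$- 20 E{\left(4 \right)} \left(-27\right) = - 20 \left(- \frac{3}{4}\right) \left(-27\right) = - 20 \left(\left(-3\right) \frac{1}{4}\right) \left(-27\right) = \left(-20\right) \left(- \frac{3}{4}\right) \left(-27\right) = 15 \left(-27\right) = -405$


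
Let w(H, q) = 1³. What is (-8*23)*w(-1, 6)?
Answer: -184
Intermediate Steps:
w(H, q) = 1
(-8*23)*w(-1, 6) = -8*23*1 = -184*1 = -184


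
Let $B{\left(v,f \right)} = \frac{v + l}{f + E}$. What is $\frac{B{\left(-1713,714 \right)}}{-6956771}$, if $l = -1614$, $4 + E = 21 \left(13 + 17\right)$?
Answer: $\frac{3327}{9322073140} \approx 3.5689 \cdot 10^{-7}$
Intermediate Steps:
$E = 626$ ($E = -4 + 21 \left(13 + 17\right) = -4 + 21 \cdot 30 = -4 + 630 = 626$)
$B{\left(v,f \right)} = \frac{-1614 + v}{626 + f}$ ($B{\left(v,f \right)} = \frac{v - 1614}{f + 626} = \frac{-1614 + v}{626 + f}$)
$\frac{B{\left(-1713,714 \right)}}{-6956771} = \frac{\frac{1}{626 + 714} \left(-1614 - 1713\right)}{-6956771} = \frac{1}{1340} \left(-3327\right) \left(- \frac{1}{6956771}\right) = \left(- \frac{3327}{1340}\right) \left(- \frac{1}{6956771}\right) = \frac{3327}{9322073140}$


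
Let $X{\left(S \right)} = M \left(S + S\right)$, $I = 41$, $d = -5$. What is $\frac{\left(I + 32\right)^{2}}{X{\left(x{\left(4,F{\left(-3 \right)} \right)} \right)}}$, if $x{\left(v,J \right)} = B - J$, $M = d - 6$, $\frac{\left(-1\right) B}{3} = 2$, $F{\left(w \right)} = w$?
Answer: $\frac{5329}{66} \approx 80.742$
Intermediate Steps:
$B = -6$ ($B = \left(-3\right) 2 = -6$)
$M = -11$ ($M = -5 - 6 = -11$)
$x{\left(v,J \right)} = -6 - J$
$X{\left(S \right)} = - 22 S$ ($X{\left(S \right)} = - 11 \left(S + S\right) = - 11 \cdot 2 S = - 22 S$)
$\frac{\left(I + 32\right)^{2}}{X{\left(x{\left(4,F{\left(-3 \right)} \right)} \right)}} = \frac{\left(41 + 32\right)^{2}}{\left(-22\right) \left(-6 - -3\right)} = \frac{73^{2}}{\left(-22\right) \left(-6 + 3\right)} = \frac{5329}{\left(-22\right) \left(-3\right)} = \frac{5329}{66}$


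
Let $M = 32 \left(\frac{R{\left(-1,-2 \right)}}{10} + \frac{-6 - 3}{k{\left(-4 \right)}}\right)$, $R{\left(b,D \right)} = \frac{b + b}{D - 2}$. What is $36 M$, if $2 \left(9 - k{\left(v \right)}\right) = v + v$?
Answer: $- \frac{48096}{65} \approx -739.94$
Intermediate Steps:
$R{\left(b,D \right)} = \frac{2 b}{-2 + D}$
$k{\left(v \right)} = 9 - v$ ($k{\left(v \right)} = 9 - \frac{v + v}{2} = 9 - \frac{2 v}{2} = 9 - v$)
$M = - \frac{1336}{65}$ ($M = 32 \left(\frac{2 \left(-1\right) \frac{1}{-2 - 2}}{10} + \frac{-6 - 3}{9 - -4}\right) = 32 \left(2 \left(-1\right) \frac{1}{-4} \cdot \frac{1}{10} + \frac{-6 - 3}{9 + 4}\right) = 32 \left(2 \left(-1\right) \left(- \frac{1}{4}\right) \frac{1}{10} - \frac{9}{13}\right) = 32 \left(\frac{1}{2} \cdot \frac{1}{10} - \frac{9}{13}\right) = 32 \left(\frac{1}{20} - \frac{9}{13}\right) = 32 \left(- \frac{167}{260}\right) = - \frac{1336}{65} \approx -20.554$)
$36 M = 36 \left(- \frac{1336}{65}\right) = - \frac{48096}{65}$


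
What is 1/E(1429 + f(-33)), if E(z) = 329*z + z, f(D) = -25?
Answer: 1/463320 ≈ 2.1583e-6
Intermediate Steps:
E(z) = 330*z
1/E(1429 + f(-33)) = 1/(330*(1429 - 25)) = 1/(330*1404) = 1/463320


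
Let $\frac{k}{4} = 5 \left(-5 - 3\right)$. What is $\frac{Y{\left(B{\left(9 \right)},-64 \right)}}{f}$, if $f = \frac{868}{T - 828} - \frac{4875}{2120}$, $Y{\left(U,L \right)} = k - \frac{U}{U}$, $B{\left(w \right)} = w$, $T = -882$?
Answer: $\frac{58365720}{1017641} \approx 57.354$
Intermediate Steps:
$k = -160$ ($k = 4 \cdot 5 \left(-5 - 3\right) = 4 \cdot 5 \left(-8\right) = 4 \left(-40\right) = -160$)
$Y{\left(U,L \right)} = -161$ ($Y{\left(U,L \right)} = -160 - \frac{U}{U} = -160 - 1 = -161$)
$f = - \frac{1017641}{362520}$ ($f = \frac{868}{-882 - 828} - \frac{4875}{2120} = \frac{868}{-882 - 828} - \frac{975}{424} = \frac{868}{-1710} - \frac{975}{424} = 868 \left(- \frac{1}{1710}\right) - \frac{975}{424} = - \frac{434}{855} - \frac{975}{424} = - \frac{1017641}{362520} \approx -2.8071$)
$\frac{Y{\left(B{\left(9 \right)},-64 \right)}}{f} = - \frac{161}{- \frac{1017641}{362520}} = \left(-161\right) \left(- \frac{362520}{1017641}\right) = \frac{58365720}{1017641}$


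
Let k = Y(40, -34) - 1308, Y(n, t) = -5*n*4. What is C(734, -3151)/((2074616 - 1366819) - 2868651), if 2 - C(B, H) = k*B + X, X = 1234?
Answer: -773020/1080427 ≈ -0.71548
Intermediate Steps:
Y(n, t) = -20*n
k = -2108 (k = -20*40 - 1308 = -800 - 1308 = -2108)
C(B, H) = -1232 + 2108*B (C(B, H) = 2 - (-2108*B + 1234) = 2 - (1234 - 2108*B) = 2 + (-1234 + 2108*B) = -1232 + 2108*B)
C(734, -3151)/((2074616 - 1366819) - 2868651) = (-1232 + 2108*734)/((2074616 - 1366819) - 2868651) = (-1232 + 1547272)/(707797 - 2868651) = 1546040/(-2160854) = 1546040*(-1/2160854) = -773020/1080427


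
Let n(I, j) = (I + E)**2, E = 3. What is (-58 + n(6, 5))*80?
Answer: 1840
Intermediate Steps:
n(I, j) = (3 + I)**2 (n(I, j) = (I + 3)**2 = (3 + I)**2)
(-58 + n(6, 5))*80 = (-58 + (3 + 6)**2)*80 = (-58 + 9**2)*80 = (-58 + 81)*80 = 23*80 = 1840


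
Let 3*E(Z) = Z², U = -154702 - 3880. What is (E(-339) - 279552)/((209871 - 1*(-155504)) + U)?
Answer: -8935/7659 ≈ -1.1666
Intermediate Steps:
U = -158582
E(Z) = Z²/3
(E(-339) - 279552)/((209871 - 1*(-155504)) + U) = ((⅓)*(-339)² - 279552)/((209871 - 1*(-155504)) - 158582) = ((⅓)*114921 - 279552)/((209871 + 155504) - 158582) = (38307 - 279552)/(365375 - 158582) = -241245/206793 = -241245*1/206793 = -8935/7659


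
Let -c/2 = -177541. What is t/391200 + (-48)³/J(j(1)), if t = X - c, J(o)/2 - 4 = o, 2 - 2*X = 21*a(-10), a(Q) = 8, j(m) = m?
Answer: -865342841/78240 ≈ -11060.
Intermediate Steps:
c = 355082 (c = -2*(-177541) = 355082)
X = -83 (X = 1 - 21*8/2 = 1 - ½*168 = 1 - 84 = -83)
J(o) = 8 + 2*o
t = -355165 (t = -83 - 1*355082 = -83 - 355082 = -355165)
t/391200 + (-48)³/J(j(1)) = -355165/391200 + (-48)³/(8 + 2*1) = -355165*1/391200 - 110592/(8 + 2) = -71033/78240 - 110592/10 = -71033/78240 - 110592*⅒ = -71033/78240 - 55296/5 = -865342841/78240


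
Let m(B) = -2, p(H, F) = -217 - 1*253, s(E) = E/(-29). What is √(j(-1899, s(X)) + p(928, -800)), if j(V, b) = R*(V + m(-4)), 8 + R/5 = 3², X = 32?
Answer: 5*I*√399 ≈ 99.875*I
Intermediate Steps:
s(E) = -E/29 (s(E) = E*(-1/29) = -E/29)
p(H, F) = -470 (p(H, F) = -217 - 253 = -470)
R = 5 (R = -40 + 5*3² = -40 + 5*9 = -40 + 45 = 5)
j(V, b) = -10 + 5*V (j(V, b) = 5*(V - 2) = 5*(-2 + V) = -10 + 5*V)
√(j(-1899, s(X)) + p(928, -800)) = √((-10 + 5*(-1899)) - 470) = √((-10 - 9495) - 470) = √(-9505 - 470) = √(-9975) = 5*I*√399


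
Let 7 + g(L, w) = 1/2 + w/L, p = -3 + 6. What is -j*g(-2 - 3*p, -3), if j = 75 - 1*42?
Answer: 411/2 ≈ 205.50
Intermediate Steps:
j = 33 (j = 75 - 42 = 33)
p = 3
g(L, w) = -13/2 + w/L (g(L, w) = -7 + (1/2 + w/L) = -13/2 + w/L)
-j*g(-2 - 3*p, -3) = -33*(-13/2 - 3/(-2 - 3*3)) = -33*(-13/2 - 3/(-2 - 9)) = -33*(-13/2 - 3/(-11)) = -33*(-13/2 - 3*(-1/11)) = -33*(-13/2 + 3/11) = -33*(-137)/22 = -1*(-411/2) = 411/2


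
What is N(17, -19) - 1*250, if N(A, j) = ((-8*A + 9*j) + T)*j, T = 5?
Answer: 5488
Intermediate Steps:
N(A, j) = j*(5 - 8*A + 9*j) (N(A, j) = ((-8*A + 9*j) + 5)*j = (5 - 8*A + 9*j)*j = j*(5 - 8*A + 9*j))
N(17, -19) - 1*250 = -19*(5 - 8*17 + 9*(-19)) - 1*250 = -19*(5 - 136 - 171) - 250 = -19*(-302) - 250 = 5738 - 250 = 5488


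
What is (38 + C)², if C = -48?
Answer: 100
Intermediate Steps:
(38 + C)² = (38 - 48)² = (-10)² = 100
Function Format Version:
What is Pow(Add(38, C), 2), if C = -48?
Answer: 100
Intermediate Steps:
Pow(Add(38, C), 2) = Pow(Add(38, -48), 2) = Pow(-10, 2) = 100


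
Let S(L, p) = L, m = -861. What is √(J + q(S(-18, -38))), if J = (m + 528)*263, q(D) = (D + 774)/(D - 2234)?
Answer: 3*I*√3084437162/563 ≈ 295.94*I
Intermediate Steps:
q(D) = (774 + D)/(-2234 + D)
J = -87579 (J = (-861 + 528)*263 = -333*263 = -87579)
√(J + q(S(-18, -38))) = √(-87579 + (774 - 18)/(-2234 - 18)) = √(-87579 + 756/(-2252)) = √(-87579 - 1/2252*756) = √(-87579 - 189/563) = √(-49307166/563) = 3*I*√3084437162/563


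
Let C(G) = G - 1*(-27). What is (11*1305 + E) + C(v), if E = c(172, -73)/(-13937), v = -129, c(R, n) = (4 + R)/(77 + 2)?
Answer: 1426625513/100093 ≈ 14253.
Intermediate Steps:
c(R, n) = 4/79 + R/79 (c(R, n) = (4 + R)/79 = (4 + R)*(1/79) = 4/79 + R/79)
C(G) = 27 + G (C(G) = G + 27 = 27 + G)
E = -16/100093 (E = (4/79 + (1/79)*172)/(-13937) = (4/79 + 172/79)*(-1/13937) = (176/79)*(-1/13937) = -16/100093 ≈ -0.00015985)
(11*1305 + E) + C(v) = (11*1305 - 16/100093) + (27 - 129) = (14355 - 16/100093) - 102 = 1436834999/100093 - 102 = 1426625513/100093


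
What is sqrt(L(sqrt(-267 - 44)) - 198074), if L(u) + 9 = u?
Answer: sqrt(-198083 + I*sqrt(311)) ≈ 0.02 + 445.06*I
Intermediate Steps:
L(u) = -9 + u
sqrt(L(sqrt(-267 - 44)) - 198074) = sqrt((-9 + sqrt(-267 - 44)) - 198074) = sqrt((-9 + sqrt(-311)) - 198074) = sqrt((-9 + I*sqrt(311)) - 198074) = sqrt(-198083 + I*sqrt(311))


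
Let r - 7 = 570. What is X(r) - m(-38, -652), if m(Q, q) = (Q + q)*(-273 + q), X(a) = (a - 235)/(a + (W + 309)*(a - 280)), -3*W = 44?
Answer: -28081085079/43997 ≈ -6.3825e+5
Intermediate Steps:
W = -44/3 (W = -1/3*44 = -44/3 ≈ -14.667)
r = 577 (r = 7 + 570 = 577)
X(a) = (-235 + a)/(-247240/3 + 886*a/3) (X(a) = (a - 235)/(a + (-44/3 + 309)*(a - 280)) = (-235 + a)/(a + 883*(-280 + a)/3) = (-235 + a)/(a + (-247240/3 + 883*a/3)) = (-235 + a)/(-247240/3 + 886*a/3))
m(Q, q) = (-273 + q)*(Q + q)
X(r) - m(-38, -652) = 3*(-235 + 577)/(2*(-123620 + 443*577)) - ((-652)**2 - 273*(-38) - 273*(-652) - 38*(-652)) = (3/2)*342/(-123620 + 255611) - (425104 + 10374 + 177996 + 24776) = (3/2)*342/131991 - 1*638250 = (3/2)*(1/131991)*342 - 638250 = 171/43997 - 638250 = -28081085079/43997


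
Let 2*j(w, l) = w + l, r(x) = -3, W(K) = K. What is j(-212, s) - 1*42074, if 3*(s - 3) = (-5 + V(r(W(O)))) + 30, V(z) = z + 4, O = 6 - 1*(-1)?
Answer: -253045/6 ≈ -42174.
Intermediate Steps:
O = 7 (O = 6 + 1 = 7)
V(z) = 4 + z
s = 35/3 (s = 3 + ((-5 + (4 - 3)) + 30)/3 = 3 + ((-5 + 1) + 30)/3 = 3 + (-4 + 30)/3 = 3 + (⅓)*26 = 3 + 26/3 = 35/3 ≈ 11.667)
j(w, l) = l/2 + w/2 (j(w, l) = (w + l)/2 = (l + w)/2 = l/2 + w/2)
j(-212, s) - 1*42074 = ((½)*(35/3) + (½)*(-212)) - 1*42074 = (35/6 - 106) - 42074 = -601/6 - 42074 = -253045/6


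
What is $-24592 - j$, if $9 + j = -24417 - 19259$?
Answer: $19093$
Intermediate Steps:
$j = -43685$ ($j = -9 - 43676 = -43685$)
$-24592 - j = -24592 - -43685 = -24592 + 43685 = 19093$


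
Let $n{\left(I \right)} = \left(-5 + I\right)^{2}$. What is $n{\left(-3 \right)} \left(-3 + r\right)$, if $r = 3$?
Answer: $0$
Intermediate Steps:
$n{\left(-3 \right)} \left(-3 + r\right) = \left(-5 - 3\right)^{2} \left(-3 + 3\right) = \left(-8\right)^{2} \cdot 0 = 64 \cdot 0 = 0$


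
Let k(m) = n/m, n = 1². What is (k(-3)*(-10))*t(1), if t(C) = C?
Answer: 10/3 ≈ 3.3333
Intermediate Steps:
n = 1
k(m) = 1/m
(k(-3)*(-10))*t(1) = (-10/(-3))*1 = -⅓*(-10)*1 = (10/3)*1 = 10/3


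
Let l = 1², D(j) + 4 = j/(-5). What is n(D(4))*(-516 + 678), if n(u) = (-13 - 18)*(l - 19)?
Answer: 90396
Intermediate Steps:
D(j) = -4 - j/5 (D(j) = -4 + j/(-5) = -4 + j*(-⅕) = -4 - j/5)
l = 1
n(u) = 558 (n(u) = (-13 - 18)*(1 - 19) = -31*(-18) = 558)
n(D(4))*(-516 + 678) = 558*(-516 + 678) = 558*162 = 90396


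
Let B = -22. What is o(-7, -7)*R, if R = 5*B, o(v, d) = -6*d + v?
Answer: -3850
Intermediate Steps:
o(v, d) = v - 6*d
R = -110 (R = 5*(-22) = -110)
o(-7, -7)*R = (-7 - 6*(-7))*(-110) = (-7 + 42)*(-110) = 35*(-110) = -3850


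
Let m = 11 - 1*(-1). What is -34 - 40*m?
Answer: -514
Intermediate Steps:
m = 12 (m = 11 + 1 = 12)
-34 - 40*m = -34 - 40*12 = -34 - 480 = -514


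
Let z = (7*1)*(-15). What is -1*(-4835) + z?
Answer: 4730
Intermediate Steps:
z = -105 (z = 7*(-15) = -105)
-1*(-4835) + z = -1*(-4835) - 105 = 4835 - 105 = 4730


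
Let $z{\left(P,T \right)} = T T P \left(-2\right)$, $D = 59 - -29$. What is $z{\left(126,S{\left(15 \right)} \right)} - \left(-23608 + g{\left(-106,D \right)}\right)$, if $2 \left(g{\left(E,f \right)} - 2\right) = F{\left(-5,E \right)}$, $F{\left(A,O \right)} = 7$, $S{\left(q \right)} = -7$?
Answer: $\frac{22509}{2} \approx 11255.0$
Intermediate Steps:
$D = 88$ ($D = 59 + 29 = 88$)
$g{\left(E,f \right)} = \frac{11}{2}$ ($g{\left(E,f \right)} = 2 + \frac{1}{2} \cdot 7 = 2 + \frac{7}{2} = \frac{11}{2}$)
$z{\left(P,T \right)} = - 2 P T^{2}$ ($z{\left(P,T \right)} = T P T \left(-2\right) = T \left(- 2 P T\right) = - 2 P T^{2}$)
$z{\left(126,S{\left(15 \right)} \right)} - \left(-23608 + g{\left(-106,D \right)}\right) = \left(-2\right) 126 \left(-7\right)^{2} - \left(-23608 + \frac{11}{2}\right) = \left(-2\right) 126 \cdot 49 - - \frac{47205}{2} = -12348 + \frac{47205}{2} = \frac{22509}{2}$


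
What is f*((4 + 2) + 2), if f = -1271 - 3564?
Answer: -38680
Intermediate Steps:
f = -4835
f*((4 + 2) + 2) = -4835*((4 + 2) + 2) = -4835*(6 + 2) = -4835*8 = -38680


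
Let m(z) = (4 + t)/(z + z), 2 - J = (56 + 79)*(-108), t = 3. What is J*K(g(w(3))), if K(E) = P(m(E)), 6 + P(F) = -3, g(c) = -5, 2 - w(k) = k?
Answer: -131238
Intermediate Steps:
w(k) = 2 - k
J = 14582 (J = 2 - (56 + 79)*(-108) = 2 - 135*(-108) = 2 - 1*(-14580) = 2 + 14580 = 14582)
m(z) = 7/(2*z) (m(z) = (4 + 3)/(z + z) = 7/((2*z)) = 7*(1/(2*z)) = 7/(2*z))
P(F) = -9 (P(F) = -6 - 3 = -9)
K(E) = -9
J*K(g(w(3))) = 14582*(-9) = -131238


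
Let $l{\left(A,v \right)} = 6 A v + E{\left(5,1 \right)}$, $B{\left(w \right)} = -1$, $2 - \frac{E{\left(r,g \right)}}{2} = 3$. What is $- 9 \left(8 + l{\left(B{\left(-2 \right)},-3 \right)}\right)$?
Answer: $-216$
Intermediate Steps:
$E{\left(r,g \right)} = -2$ ($E{\left(r,g \right)} = 4 - 6 = -2$)
$l{\left(A,v \right)} = -2 + 6 A v$ ($l{\left(A,v \right)} = 6 A v - 2 = -2 + 6 A v$)
$- 9 \left(8 + l{\left(B{\left(-2 \right)},-3 \right)}\right) = - 9 \left(8 - \left(2 + 6 \left(-3\right)\right)\right) = - 9 \left(8 + \left(-2 + 18\right)\right) = - 9 \left(8 + 16\right) = \left(-9\right) 24 = -216$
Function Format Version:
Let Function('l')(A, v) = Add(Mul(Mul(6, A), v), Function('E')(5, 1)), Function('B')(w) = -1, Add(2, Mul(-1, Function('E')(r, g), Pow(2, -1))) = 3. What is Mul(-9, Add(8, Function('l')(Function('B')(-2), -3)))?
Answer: -216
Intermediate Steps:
Function('E')(r, g) = -2 (Function('E')(r, g) = Add(4, Mul(-2, 3)) = Add(4, -6) = -2)
Function('l')(A, v) = Add(-2, Mul(6, A, v)) (Function('l')(A, v) = Add(Mul(Mul(6, A), v), -2) = Add(Mul(6, A, v), -2) = Add(-2, Mul(6, A, v)))
Mul(-9, Add(8, Function('l')(Function('B')(-2), -3))) = Mul(-9, Add(8, Add(-2, Mul(6, -1, -3)))) = Mul(-9, Add(8, Add(-2, 18))) = Mul(-9, Add(8, 16)) = Mul(-9, 24) = -216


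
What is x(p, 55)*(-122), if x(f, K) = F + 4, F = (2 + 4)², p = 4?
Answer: -4880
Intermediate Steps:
F = 36 (F = 6² = 36)
x(f, K) = 40 (x(f, K) = 36 + 4 = 40)
x(p, 55)*(-122) = 40*(-122) = -4880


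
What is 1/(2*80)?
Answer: 1/160 ≈ 0.0062500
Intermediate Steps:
1/(2*80) = 1/160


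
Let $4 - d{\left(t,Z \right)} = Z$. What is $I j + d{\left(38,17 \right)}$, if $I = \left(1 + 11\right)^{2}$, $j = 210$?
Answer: $30227$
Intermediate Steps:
$d{\left(t,Z \right)} = 4 - Z$
$I = 144$ ($I = 12^{2} = 144$)
$I j + d{\left(38,17 \right)} = 144 \cdot 210 + \left(4 - 17\right) = 30240 + \left(4 - 17\right) = 30240 - 13 = 30227$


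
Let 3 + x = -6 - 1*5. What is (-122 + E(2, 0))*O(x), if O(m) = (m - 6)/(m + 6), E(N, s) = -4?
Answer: -315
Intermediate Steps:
x = -14 (x = -3 + (-6 - 1*5) = -3 + (-6 - 5) = -3 - 11 = -14)
O(m) = (-6 + m)/(6 + m)
(-122 + E(2, 0))*O(x) = (-122 - 4)*((-6 - 14)/(6 - 14)) = -126*(-20)/(-8) = -(-63)*(-20)/4 = -126*5/2 = -315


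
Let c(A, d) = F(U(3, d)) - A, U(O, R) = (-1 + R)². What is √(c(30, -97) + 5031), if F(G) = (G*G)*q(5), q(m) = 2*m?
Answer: √922373161 ≈ 30371.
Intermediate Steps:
F(G) = 10*G² (F(G) = (G*G)*(2*5) = G²*10 = 10*G²)
c(A, d) = -A + 10*(-1 + d)⁴ (c(A, d) = 10*((-1 + d)²)² - A = 10*(-1 + d)⁴ - A = -A + 10*(-1 + d)⁴)
√(c(30, -97) + 5031) = √((-1*30 + 10*(-1 - 97)⁴) + 5031) = √((-30 + 10*(-98)⁴) + 5031) = √((-30 + 10*92236816) + 5031) = √((-30 + 922368160) + 5031) = √(922368130 + 5031) = √922373161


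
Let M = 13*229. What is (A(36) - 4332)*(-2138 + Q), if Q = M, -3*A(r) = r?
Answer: -3644616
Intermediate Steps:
A(r) = -r/3
M = 2977
Q = 2977
(A(36) - 4332)*(-2138 + Q) = (-1/3*36 - 4332)*(-2138 + 2977) = (-12 - 4332)*839 = -4344*839 = -3644616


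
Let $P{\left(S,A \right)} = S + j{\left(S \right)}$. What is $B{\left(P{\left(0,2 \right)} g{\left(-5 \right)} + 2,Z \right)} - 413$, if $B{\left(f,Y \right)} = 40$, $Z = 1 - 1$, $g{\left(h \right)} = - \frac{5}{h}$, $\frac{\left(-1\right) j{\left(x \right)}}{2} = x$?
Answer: $-373$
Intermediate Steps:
$j{\left(x \right)} = - 2 x$
$P{\left(S,A \right)} = - S$ ($P{\left(S,A \right)} = S - 2 S = - S$)
$Z = 0$ ($Z = 1 - 1 = 0$)
$B{\left(P{\left(0,2 \right)} g{\left(-5 \right)} + 2,Z \right)} - 413 = 40 - 413 = -373$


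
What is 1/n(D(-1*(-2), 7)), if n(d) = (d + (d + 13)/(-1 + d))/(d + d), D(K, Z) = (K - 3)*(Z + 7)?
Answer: 420/209 ≈ 2.0096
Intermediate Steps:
D(K, Z) = (-3 + K)*(7 + Z)
n(d) = (d + (13 + d)/(-1 + d))/(2*d) (n(d) = (d + (13 + d)/(-1 + d))/((2*d)) = (d + (13 + d)/(-1 + d))*(1/(2*d)) = (d + (13 + d)/(-1 + d))/(2*d))
1/n(D(-1*(-2), 7)) = 1/((13 + (-21 - 3*7 + 7*(-1*(-2)) - 1*(-2)*7)**2)/(2*(-21 - 3*7 + 7*(-1*(-2)) - 1*(-2)*7)*(-1 + (-21 - 3*7 + 7*(-1*(-2)) - 1*(-2)*7)))) = 1/((13 + (-21 - 21 + 7*2 + 2*7)**2)/(2*(-21 - 21 + 7*2 + 2*7)*(-1 + (-21 - 21 + 7*2 + 2*7)))) = 1/((13 + (-21 - 21 + 14 + 14)**2)/(2*(-21 - 21 + 14 + 14)*(-1 + (-21 - 21 + 14 + 14)))) = 1/((1/2)*(13 + (-14)**2)/(-14*(-1 - 14))) = 1/((1/2)*(-1/14)*(13 + 196)/(-15)) = 1/((1/2)*(-1/14)*(-1/15)*209) = 1/(209/420) = 420/209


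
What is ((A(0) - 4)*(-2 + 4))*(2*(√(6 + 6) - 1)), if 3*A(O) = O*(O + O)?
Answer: 16 - 32*√3 ≈ -39.426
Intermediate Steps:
A(O) = 2*O²/3 (A(O) = (O*(O + O))/3 = (O*(2*O))/3 = (2*O²)/3 = 2*O²/3)
((A(0) - 4)*(-2 + 4))*(2*(√(6 + 6) - 1)) = (((⅔)*0² - 4)*(-2 + 4))*(2*(√(6 + 6) - 1)) = (((⅔)*0 - 4)*2)*(2*(√12 - 1)) = ((0 - 4)*2)*(2*(2*√3 - 1)) = (-4*2)*(2*(-1 + 2*√3)) = -8*(-2 + 4*√3) = 16 - 32*√3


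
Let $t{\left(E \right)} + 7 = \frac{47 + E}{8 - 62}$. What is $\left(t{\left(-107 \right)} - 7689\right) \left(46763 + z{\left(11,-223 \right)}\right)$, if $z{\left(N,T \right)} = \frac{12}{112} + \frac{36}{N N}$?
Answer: $- \frac{5486108488205}{15246} \approx -3.5984 \cdot 10^{8}$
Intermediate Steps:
$z{\left(N,T \right)} = \frac{3}{28} + \frac{36}{N^{2}}$ ($z{\left(N,T \right)} = 12 \cdot \frac{1}{112} + \frac{36}{N^{2}} = \frac{3}{28} + \frac{36}{N^{2}}$)
$t{\left(E \right)} = - \frac{425}{54} - \frac{E}{54}$ ($t{\left(E \right)} = -7 + \frac{47 + E}{8 - 62} = -7 + \frac{47 + E}{-54} = -7 + \left(47 + E\right) \left(- \frac{1}{54}\right) = -7 - \left(\frac{47}{54} + \frac{E}{54}\right) = - \frac{425}{54} - \frac{E}{54}$)
$\left(t{\left(-107 \right)} - 7689\right) \left(46763 + z{\left(11,-223 \right)}\right) = \left(\left(- \frac{425}{54} - - \frac{107}{54}\right) - 7689\right) \left(46763 + \left(\frac{3}{28} + \frac{36}{121}\right)\right) = \left(\left(- \frac{425}{54} + \frac{107}{54}\right) - 7689\right) \left(46763 + \left(\frac{3}{28} + 36 \cdot \frac{1}{121}\right)\right) = \left(- \frac{53}{9} - 7689\right) \left(46763 + \left(\frac{3}{28} + \frac{36}{121}\right)\right) = - \frac{69254 \left(46763 + \frac{1371}{3388}\right)}{9} = \left(- \frac{69254}{9}\right) \frac{158434415}{3388} = - \frac{5486108488205}{15246}$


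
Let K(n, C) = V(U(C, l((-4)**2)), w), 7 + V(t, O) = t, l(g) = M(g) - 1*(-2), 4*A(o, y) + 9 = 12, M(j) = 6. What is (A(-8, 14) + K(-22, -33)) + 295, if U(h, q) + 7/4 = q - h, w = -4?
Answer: 328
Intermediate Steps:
A(o, y) = 3/4 (A(o, y) = -9/4 + (1/4)*12 = -9/4 + 3 = 3/4)
l(g) = 8 (l(g) = 6 - 1*(-2) = 6 + 2 = 8)
U(h, q) = -7/4 + q - h (U(h, q) = -7/4 + (q - h) = -7/4 + q - h)
V(t, O) = -7 + t
K(n, C) = -3/4 - C (K(n, C) = -7 + (-7/4 + 8 - C) = -7 + (25/4 - C) = -3/4 - C)
(A(-8, 14) + K(-22, -33)) + 295 = (3/4 + (-3/4 - 1*(-33))) + 295 = (3/4 + (-3/4 + 33)) + 295 = (3/4 + 129/4) + 295 = 33 + 295 = 328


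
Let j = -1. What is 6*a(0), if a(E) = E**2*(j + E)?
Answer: 0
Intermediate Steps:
a(E) = E**2*(-1 + E)
6*a(0) = 6*(0**2*(-1 + 0)) = 6*(0*(-1)) = 6*0 = 0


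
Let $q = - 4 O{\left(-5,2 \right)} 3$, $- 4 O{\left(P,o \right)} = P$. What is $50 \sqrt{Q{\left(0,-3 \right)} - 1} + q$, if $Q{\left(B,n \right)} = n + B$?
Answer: $-15 + 100 i \approx -15.0 + 100.0 i$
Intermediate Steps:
$Q{\left(B,n \right)} = B + n$
$O{\left(P,o \right)} = - \frac{P}{4}$
$q = -15$ ($q = - 4 \left(\left(- \frac{1}{4}\right) \left(-5\right)\right) 3 = \left(-4\right) \frac{5}{4} \cdot 3 = \left(-5\right) 3 = -15$)
$50 \sqrt{Q{\left(0,-3 \right)} - 1} + q = 50 \sqrt{\left(0 - 3\right) - 1} - 15 = 50 \sqrt{-3 - 1} - 15 = 50 \sqrt{-4} - 15 = 50 \cdot 2 i - 15 = 100 i - 15 = -15 + 100 i$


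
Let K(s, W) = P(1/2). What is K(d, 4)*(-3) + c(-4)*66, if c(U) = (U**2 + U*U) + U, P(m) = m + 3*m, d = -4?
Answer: 1842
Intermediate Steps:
P(m) = 4*m
c(U) = U + 2*U**2 (c(U) = (U**2 + U**2) + U = 2*U**2 + U = U + 2*U**2)
K(s, W) = 2 (K(s, W) = 4/2 = 4*(1/2) = 2)
K(d, 4)*(-3) + c(-4)*66 = 2*(-3) - 4*(1 + 2*(-4))*66 = -6 - 4*(1 - 8)*66 = -6 - 4*(-7)*66 = -6 + 28*66 = -6 + 1848 = 1842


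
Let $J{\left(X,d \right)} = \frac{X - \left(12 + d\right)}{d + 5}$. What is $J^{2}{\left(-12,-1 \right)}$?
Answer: $\frac{529}{16} \approx 33.063$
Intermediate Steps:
$J{\left(X,d \right)} = \frac{-12 + X - d}{5 + d}$
$J^{2}{\left(-12,-1 \right)} = \left(\frac{-12 - 12 - -1}{5 - 1}\right)^{2} = \left(\frac{-12 - 12 + 1}{4}\right)^{2} = \left(\frac{1}{4} \left(-23\right)\right)^{2} = \left(- \frac{23}{4}\right)^{2} = \frac{529}{16}$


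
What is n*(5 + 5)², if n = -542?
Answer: -54200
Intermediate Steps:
n*(5 + 5)² = -542*(5 + 5)² = -542*10² = -542*100 = -54200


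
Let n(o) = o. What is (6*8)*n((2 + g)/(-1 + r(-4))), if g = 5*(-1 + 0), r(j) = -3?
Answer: 36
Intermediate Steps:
g = -5 (g = 5*(-1) = -5)
(6*8)*n((2 + g)/(-1 + r(-4))) = (6*8)*((2 - 5)/(-1 - 3)) = 48*(-3/(-4)) = 48*(-3*(-¼)) = 48*(¾) = 36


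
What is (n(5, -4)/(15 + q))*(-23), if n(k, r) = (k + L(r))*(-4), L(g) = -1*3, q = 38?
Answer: 184/53 ≈ 3.4717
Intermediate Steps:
L(g) = -3
n(k, r) = 12 - 4*k (n(k, r) = (k - 3)*(-4) = (-3 + k)*(-4) = 12 - 4*k)
(n(5, -4)/(15 + q))*(-23) = ((12 - 4*5)/(15 + 38))*(-23) = ((12 - 20)/53)*(-23) = -8*1/53*(-23) = -8/53*(-23) = 184/53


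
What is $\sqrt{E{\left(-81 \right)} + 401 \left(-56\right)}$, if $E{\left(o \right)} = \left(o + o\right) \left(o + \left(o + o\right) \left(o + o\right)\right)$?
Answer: $i \sqrt{4260862} \approx 2064.2 i$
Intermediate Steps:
$E{\left(o \right)} = 2 o \left(o + 4 o^{2}\right)$ ($E{\left(o \right)} = 2 o \left(o + 2 o 2 o\right) = 2 o \left(o + 4 o^{2}\right)$)
$\sqrt{E{\left(-81 \right)} + 401 \left(-56\right)} = \sqrt{\left(-81\right)^{2} \left(2 + 8 \left(-81\right)\right) + 401 \left(-56\right)} = \sqrt{6561 \left(2 - 648\right) - 22456} = \sqrt{6561 \left(-646\right) - 22456} = \sqrt{-4238406 - 22456} = \sqrt{-4260862} = i \sqrt{4260862}$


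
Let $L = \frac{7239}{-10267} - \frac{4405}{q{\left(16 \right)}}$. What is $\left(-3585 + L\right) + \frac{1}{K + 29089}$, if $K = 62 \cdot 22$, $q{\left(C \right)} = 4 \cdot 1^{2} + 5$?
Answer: $- \frac{3822420341390}{937982853} \approx -4075.1$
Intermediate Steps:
$q{\left(C \right)} = 9$ ($q{\left(C \right)} = 4 \cdot 1 + 5 = 4 + 5 = 9$)
$K = 1364$
$L = - \frac{45291286}{92403}$ ($L = \frac{7239}{-10267} - \frac{4405}{9} = 7239 \left(- \frac{1}{10267}\right) - \frac{4405}{9} = - \frac{7239}{10267} - \frac{4405}{9} = - \frac{45291286}{92403} \approx -490.15$)
$\left(-3585 + L\right) + \frac{1}{K + 29089} = \left(-3585 - \frac{45291286}{92403}\right) + \frac{1}{1364 + 29089} = - \frac{376556041}{92403} + \frac{1}{30453} = - \frac{3822420341390}{937982853}$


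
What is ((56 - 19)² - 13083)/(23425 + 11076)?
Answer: -11714/34501 ≈ -0.33953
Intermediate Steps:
((56 - 19)² - 13083)/(23425 + 11076) = (37² - 13083)/34501 = (1369 - 13083)*(1/34501) = -11714*1/34501 = -11714/34501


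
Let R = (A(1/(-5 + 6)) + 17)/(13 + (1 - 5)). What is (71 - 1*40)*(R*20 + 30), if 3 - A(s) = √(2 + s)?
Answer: 20770/9 - 620*√3/9 ≈ 2188.5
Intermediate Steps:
A(s) = 3 - √(2 + s)
R = 20/9 - √3/9 (R = ((3 - √(2 + 1/(-5 + 6))) + 17)/(13 + (1 - 5)) = ((3 - √(2 + 1/1)) + 17)/(13 - 4) = ((3 - √(2 + 1)) + 17)/9 = ((3 - √3) + 17)*(⅑) = (20 - √3)*(⅑) = 20/9 - √3/9 ≈ 2.0298)
(71 - 1*40)*(R*20 + 30) = (71 - 1*40)*((20/9 - √3/9)*20 + 30) = (71 - 40)*((400/9 - 20*√3/9) + 30) = 31*(670/9 - 20*√3/9) = 20770/9 - 620*√3/9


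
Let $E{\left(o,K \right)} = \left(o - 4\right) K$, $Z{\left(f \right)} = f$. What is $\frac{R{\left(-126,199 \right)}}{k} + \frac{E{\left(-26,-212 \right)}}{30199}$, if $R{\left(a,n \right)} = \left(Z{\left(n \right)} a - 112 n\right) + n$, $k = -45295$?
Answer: $\frac{1712351637}{1367863705} \approx 1.2518$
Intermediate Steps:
$E{\left(o,K \right)} = K \left(-4 + o\right)$ ($E{\left(o,K \right)} = \left(-4 + o\right) K = K \left(-4 + o\right)$)
$R{\left(a,n \right)} = - 111 n + a n$ ($R{\left(a,n \right)} = \left(n a - 112 n\right) + n = \left(a n - 112 n\right) + n = \left(- 112 n + a n\right) + n = - 111 n + a n$)
$\frac{R{\left(-126,199 \right)}}{k} + \frac{E{\left(-26,-212 \right)}}{30199} = \frac{199 \left(-111 - 126\right)}{-45295} + \frac{\left(-212\right) \left(-4 - 26\right)}{30199} = 199 \left(-237\right) \left(- \frac{1}{45295}\right) + \left(-212\right) \left(-30\right) \frac{1}{30199} = \left(-47163\right) \left(- \frac{1}{45295}\right) + 6360 \cdot \frac{1}{30199} = \frac{47163}{45295} + \frac{6360}{30199} = \frac{1712351637}{1367863705}$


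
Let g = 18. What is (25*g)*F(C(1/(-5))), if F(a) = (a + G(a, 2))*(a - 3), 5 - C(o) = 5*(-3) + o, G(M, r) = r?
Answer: 171828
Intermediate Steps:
C(o) = 20 - o (C(o) = 5 - (5*(-3) + o) = 5 - (-15 + o) = 5 + (15 - o) = 20 - o)
F(a) = (-3 + a)*(2 + a) (F(a) = (a + 2)*(a - 3) = (2 + a)*(-3 + a) = (-3 + a)*(2 + a))
(25*g)*F(C(1/(-5))) = (25*18)*(-6 + (20 - 1/(-5))**2 - (20 - 1/(-5))) = 450*(-6 + (20 - 1*(-1/5))**2 - (20 - 1*(-1/5))) = 450*(-6 + (20 + 1/5)**2 - (20 + 1/5)) = 450*(-6 + (101/5)**2 - 1*101/5) = 450*(-6 + 10201/25 - 101/5) = 450*(9546/25) = 171828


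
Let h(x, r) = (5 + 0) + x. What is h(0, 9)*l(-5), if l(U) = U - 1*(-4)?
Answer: -5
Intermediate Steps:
h(x, r) = 5 + x
l(U) = 4 + U (l(U) = U + 4 = 4 + U)
h(0, 9)*l(-5) = (5 + 0)*(4 - 5) = 5*(-1) = -5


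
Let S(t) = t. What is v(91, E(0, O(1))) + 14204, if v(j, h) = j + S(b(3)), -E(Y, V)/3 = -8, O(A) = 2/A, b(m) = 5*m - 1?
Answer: 14309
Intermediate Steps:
b(m) = -1 + 5*m
E(Y, V) = 24 (E(Y, V) = -3*(-8) = 24)
v(j, h) = 14 + j (v(j, h) = j + (-1 + 5*3) = j + (-1 + 15) = j + 14 = 14 + j)
v(91, E(0, O(1))) + 14204 = (14 + 91) + 14204 = 105 + 14204 = 14309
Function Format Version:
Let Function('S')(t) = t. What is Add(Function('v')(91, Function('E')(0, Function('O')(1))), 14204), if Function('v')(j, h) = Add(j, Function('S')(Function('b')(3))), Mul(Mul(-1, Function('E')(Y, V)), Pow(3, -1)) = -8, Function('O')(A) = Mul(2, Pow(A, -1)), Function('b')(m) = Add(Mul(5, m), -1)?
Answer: 14309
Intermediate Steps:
Function('b')(m) = Add(-1, Mul(5, m))
Function('E')(Y, V) = 24 (Function('E')(Y, V) = Mul(-3, -8) = 24)
Function('v')(j, h) = Add(14, j) (Function('v')(j, h) = Add(j, Add(-1, Mul(5, 3))) = Add(j, Add(-1, 15)) = Add(j, 14) = Add(14, j))
Add(Function('v')(91, Function('E')(0, Function('O')(1))), 14204) = Add(Add(14, 91), 14204) = Add(105, 14204) = 14309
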